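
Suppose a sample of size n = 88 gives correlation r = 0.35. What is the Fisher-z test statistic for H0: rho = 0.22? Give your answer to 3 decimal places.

1.307

z_r = atanh(0.35) = 0.365444,  z_0 = atanh(0.22) = 0.223656
SE = 1/√(n−3) = 1/√85 = 0.108465
z = (z_r − z_0)/SE = (0.365444 − 0.223656) / 0.108465 = 0.141788 / 0.108465 = 1.307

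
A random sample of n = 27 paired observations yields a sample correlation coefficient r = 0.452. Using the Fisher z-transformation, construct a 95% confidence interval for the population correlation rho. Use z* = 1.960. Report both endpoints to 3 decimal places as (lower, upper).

Fisher z: z_r = atanh(r) = ½·ln((1+0.452)/(1−0.452)) = 0.487211
SE(z) = 1/√(n−3) = 1/√24 = 0.204124
95% ⇒ z* = 1.960; margin = 1.960·0.204124 = 0.400083
CI on z-scale: (0.087128, 0.887294)
Back-transform: tanh(0.087128) = 0.086908, tanh(0.887294) = 0.710055

(0.087, 0.710)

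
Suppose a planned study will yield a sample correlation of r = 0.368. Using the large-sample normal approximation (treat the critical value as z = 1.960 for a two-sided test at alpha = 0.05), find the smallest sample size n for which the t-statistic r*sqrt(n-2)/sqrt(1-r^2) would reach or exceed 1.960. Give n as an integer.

27

Need r·√(n−2)/√(1−r²) ≥ 1.960
√(n−2) ≥ 1.960·√(1−0.135424) / 0.368 = 1.960·0.929826 / 0.368 = 4.9523
n−2 ≥ 24.5253  ⇒  n ≥ 26.5253
Smallest integer n = 27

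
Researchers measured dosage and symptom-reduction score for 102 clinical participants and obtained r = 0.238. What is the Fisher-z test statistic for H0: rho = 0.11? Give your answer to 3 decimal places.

1.315

z_r = atanh(0.238) = 0.242653,  z_0 = atanh(0.11) = 0.110447
SE = 1/√(n−3) = 1/√99 = 0.100504
z = (z_r − z_0)/SE = (0.242653 − 0.110447) / 0.100504 = 0.132206 / 0.100504 = 1.315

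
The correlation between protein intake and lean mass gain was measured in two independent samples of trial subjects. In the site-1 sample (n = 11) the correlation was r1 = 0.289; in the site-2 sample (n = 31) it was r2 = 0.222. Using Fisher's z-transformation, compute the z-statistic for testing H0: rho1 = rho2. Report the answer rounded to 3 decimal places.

Fisher z-transforms: z1 = atanh(0.289) = 0.297475, z2 = atanh(0.222) = 0.225759; difference d = 0.071716
Var(d) = 1/8 + 1/28 = 0.1250000 + 0.0357143 = 0.1607143
z = d/√Var(d) = 0.071716 / √0.1607143 = 0.071716 / 0.400892 = 0.179

0.179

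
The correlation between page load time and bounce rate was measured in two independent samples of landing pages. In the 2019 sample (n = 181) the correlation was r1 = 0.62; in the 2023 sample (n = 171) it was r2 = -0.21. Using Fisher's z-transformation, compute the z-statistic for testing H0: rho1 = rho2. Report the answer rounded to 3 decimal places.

8.722

z1 = atanh(0.62) = 0.725005,  z2 = atanh(-0.21) = -0.213171
SE = √(1/(n1−3) + 1/(n2−3)) = √(1/178 + 1/168) = √(0.0056180 + 0.0059524) = √0.0115704 = 0.107566
z = (z1 − z2)/SE = (0.725005 − (-0.213171)) / 0.107566 = 0.938176 / 0.107566 = 8.722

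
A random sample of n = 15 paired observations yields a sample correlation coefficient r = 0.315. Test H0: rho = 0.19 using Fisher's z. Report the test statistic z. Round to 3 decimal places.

0.463

z_r = atanh(0.315) = 0.326087,  z_0 = atanh(0.19) = 0.192337
SE = 1/√(n−3) = 1/√12 = 0.288675
z = (z_r − z_0)/SE = (0.326087 − 0.192337) / 0.288675 = 0.133750 / 0.288675 = 0.463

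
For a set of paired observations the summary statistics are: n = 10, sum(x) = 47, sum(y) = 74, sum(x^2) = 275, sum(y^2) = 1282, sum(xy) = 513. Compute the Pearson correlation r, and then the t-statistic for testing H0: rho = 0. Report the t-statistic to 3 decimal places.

4.189

Numerator: nΣxy − (Σx)(Σy) = 10·513 − (47)(74) = 1652
Denominator: √[(nΣx²−(Σx)²)(nΣy²−(Σy)²)]
  nΣx²−(Σx)² = 10·275 − 2209 = 541;  nΣy²−(Σy)² = 10·1282 − 5476 = 7344
  √(541·7344) = √3973104 = 1993.2647
r = 1652 / 1993.2647 = 0.8288
t = r·√(n−2)/√(1−r²) = 0.8288·√8 / √(1−0.686909) = 2.344200 / 0.559545 = 4.189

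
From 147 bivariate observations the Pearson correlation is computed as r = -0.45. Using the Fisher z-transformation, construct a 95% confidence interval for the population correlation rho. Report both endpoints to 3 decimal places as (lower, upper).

z_r = atanh(-0.45) = -0.484700;  SE = 1/√(n−3) = 1/√144 = 0.083333
z-limits: -0.484700 ± 1.960·0.083333 = -0.484700 ± 0.163333 = [-0.648033, -0.321367]
ρ-limits: (tanh -0.648033, tanh -0.321367) = (-0.570, -0.311)

(-0.570, -0.311)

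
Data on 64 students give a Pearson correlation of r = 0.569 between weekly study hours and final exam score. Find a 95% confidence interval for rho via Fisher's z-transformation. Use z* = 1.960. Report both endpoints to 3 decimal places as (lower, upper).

z_r = atanh(0.569) = 0.646043;  SE = 1/√(n−3) = 1/√61 = 0.128037
z-limits: 0.646043 ± 1.960·0.128037 = 0.646043 ± 0.250953 = [0.395090, 0.896996]
ρ-limits: (tanh 0.395090, tanh 0.896996) = (0.376, 0.715)

(0.376, 0.715)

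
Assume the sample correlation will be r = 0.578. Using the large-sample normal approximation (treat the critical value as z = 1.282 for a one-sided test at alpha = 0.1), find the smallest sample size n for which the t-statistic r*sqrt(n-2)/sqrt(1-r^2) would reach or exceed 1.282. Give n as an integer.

6

Need r·√(n−2)/√(1−r²) ≥ 1.282
√(n−2) ≥ 1.282·√(1−0.334084) / 0.578 = 1.282·0.816037 / 0.578 = 1.8100
n−2 ≥ 3.2761  ⇒  n ≥ 5.2761
Smallest integer n = 6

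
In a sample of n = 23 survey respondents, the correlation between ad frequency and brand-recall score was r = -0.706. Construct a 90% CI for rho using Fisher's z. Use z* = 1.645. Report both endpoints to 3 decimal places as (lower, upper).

Fisher z: z_r = atanh(r) = ½·ln((1+(-0.706))/(1−(-0.706))) = -0.879163
SE(z) = 1/√(n−3) = 1/√20 = 0.223607
90% ⇒ z* = 1.645; margin = 1.645·0.223607 = 0.367834
CI on z-scale: (-1.246997, -0.511329)
Back-transform: tanh(-1.246997) = -0.847439, tanh(-0.511329) = -0.470980

(-0.847, -0.471)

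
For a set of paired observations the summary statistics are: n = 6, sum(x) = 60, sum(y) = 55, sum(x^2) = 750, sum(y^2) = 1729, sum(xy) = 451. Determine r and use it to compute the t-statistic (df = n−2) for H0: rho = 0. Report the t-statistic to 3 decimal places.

Numerator: nΣxy − (Σx)(Σy) = 6·451 − (60)(55) = -594
Denominator: √[(nΣx²−(Σx)²)(nΣy²−(Σy)²)]
  nΣx²−(Σx)² = 6·750 − 3600 = 900;  nΣy²−(Σy)² = 6·1729 − 3025 = 7349
  √(900·7349) = √6614100 = 2571.7893
r = -594 / 2571.7893 = -0.2310
t = r·√(n−2)/√(1−r²) = -0.2310·√4 / √(1−0.053361) = -0.462000 / 0.972954 = -0.475

-0.475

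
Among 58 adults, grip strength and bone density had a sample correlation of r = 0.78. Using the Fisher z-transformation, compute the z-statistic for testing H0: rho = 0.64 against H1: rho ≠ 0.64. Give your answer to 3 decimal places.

Fisher z: atanh(0.78) = 1.045371, atanh(0.64) = 0.758174
z = (z_r − z_0)·√(n−3) = (1.045371 − 0.758174)·√55 = 0.287197 · 7.416198 = 2.130

2.130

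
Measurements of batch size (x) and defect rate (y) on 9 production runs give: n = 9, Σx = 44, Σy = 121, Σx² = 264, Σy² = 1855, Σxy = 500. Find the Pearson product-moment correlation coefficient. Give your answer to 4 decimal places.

-0.8668

S_xy = nΣxy − ΣxΣy = 9·500 − 44·121 = 4500 − 5324 = -824
S_xx = nΣx² − (Σx)² = 9·264 − 44² = 2376 − 1936 = 440
S_yy = nΣy² − (Σy)² = 9·1855 − 121² = 16695 − 14641 = 2054
r = S_xy / √(S_xx·S_yy) = -824 / √(440·2054) = -824 / √903760 = -824 / 950.6629 = -0.8668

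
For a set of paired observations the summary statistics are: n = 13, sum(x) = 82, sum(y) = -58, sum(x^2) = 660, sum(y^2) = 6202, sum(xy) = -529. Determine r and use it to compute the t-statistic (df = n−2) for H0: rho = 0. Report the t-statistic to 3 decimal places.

-0.597

S_xy = nΣxy − ΣxΣy = 13·(-529) − 82·(-58) = -6877 − (-4756) = -2121
S_xx = nΣx² − (Σx)² = 13·660 − 82² = 8580 − 6724 = 1856
S_yy = nΣy² − (Σy)² = 13·6202 − (-58)² = 80626 − 3364 = 77262
r = S_xy / √(S_xx·S_yy) = -2121 / √(1856·77262) = -2121 / √143398272 = -2121 / 11974.9018 = -0.1771
t = r·√(n−2)/√(1−r²) = -0.1771·√11 / √(1−0.031364) = -0.587374 / 0.984193 = -0.597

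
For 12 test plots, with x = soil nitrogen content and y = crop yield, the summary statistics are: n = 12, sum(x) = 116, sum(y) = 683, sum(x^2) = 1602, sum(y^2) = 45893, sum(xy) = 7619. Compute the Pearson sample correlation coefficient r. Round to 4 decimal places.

0.5535

Numerator: nΣxy − (Σx)(Σy) = 12·7619 − (116)(683) = 12200
Denominator: √[(nΣx²−(Σx)²)(nΣy²−(Σy)²)]
  nΣx²−(Σx)² = 12·1602 − 13456 = 5768;  nΣy²−(Σy)² = 12·45893 − 466489 = 84227
  √(5768·84227) = √485821336 = 22041.3551
r = 12200 / 22041.3551 = 0.5535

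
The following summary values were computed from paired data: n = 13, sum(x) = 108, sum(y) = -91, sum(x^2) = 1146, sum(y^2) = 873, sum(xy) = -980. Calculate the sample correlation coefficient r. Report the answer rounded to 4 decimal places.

-0.9245

S_xy = nΣxy − ΣxΣy = 13·(-980) − 108·(-91) = -12740 − (-9828) = -2912
S_xx = nΣx² − (Σx)² = 13·1146 − 108² = 14898 − 11664 = 3234
S_yy = nΣy² − (Σy)² = 13·873 − (-91)² = 11349 − 8281 = 3068
r = S_xy / √(S_xx·S_yy) = -2912 / √(3234·3068) = -2912 / √9921912 = -2912 / 3149.9067 = -0.9245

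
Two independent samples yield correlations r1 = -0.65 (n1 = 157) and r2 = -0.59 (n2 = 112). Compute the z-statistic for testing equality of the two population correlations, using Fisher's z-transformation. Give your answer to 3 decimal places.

z1 = atanh(-0.65) = -0.775299,  z2 = atanh(-0.59) = -0.677666
SE = √(1/(n1−3) + 1/(n2−3)) = √(1/154 + 1/109) = √(0.0064935 + 0.0091743) = √0.0156678 = 0.125171
z = (z1 − z2)/SE = (-0.775299 − (-0.677666)) / 0.125171 = -0.097633 / 0.125171 = -0.780

-0.780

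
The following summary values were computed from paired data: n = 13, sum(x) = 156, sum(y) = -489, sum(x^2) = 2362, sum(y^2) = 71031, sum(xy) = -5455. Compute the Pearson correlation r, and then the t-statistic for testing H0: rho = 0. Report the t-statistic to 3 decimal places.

0.271

S_xy = nΣxy − ΣxΣy = 13·(-5455) − 156·(-489) = -70915 − (-76284) = 5369
S_xx = nΣx² − (Σx)² = 13·2362 − 156² = 30706 − 24336 = 6370
S_yy = nΣy² − (Σy)² = 13·71031 − (-489)² = 923403 − 239121 = 684282
r = S_xy / √(S_xx·S_yy) = 5369 / √(6370·684282) = 5369 / √4358876340 = 5369 / 66021.7869 = 0.0813
t = r·√(n−2)/√(1−r²) = 0.0813·√11 / √(1−0.006610) = 0.269642 / 0.996690 = 0.271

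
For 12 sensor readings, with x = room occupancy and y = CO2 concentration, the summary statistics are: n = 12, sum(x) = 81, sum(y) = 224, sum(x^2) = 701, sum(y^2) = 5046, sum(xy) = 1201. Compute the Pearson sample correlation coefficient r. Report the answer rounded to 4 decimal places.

Numerator: nΣxy − (Σx)(Σy) = 12·1201 − (81)(224) = -3732
Denominator: √[(nΣx²−(Σx)²)(nΣy²−(Σy)²)]
  nΣx²−(Σx)² = 12·701 − 6561 = 1851;  nΣy²−(Σy)² = 12·5046 − 50176 = 10376
  √(1851·10376) = √19205976 = 4382.4623
r = -3732 / 4382.4623 = -0.8516

-0.8516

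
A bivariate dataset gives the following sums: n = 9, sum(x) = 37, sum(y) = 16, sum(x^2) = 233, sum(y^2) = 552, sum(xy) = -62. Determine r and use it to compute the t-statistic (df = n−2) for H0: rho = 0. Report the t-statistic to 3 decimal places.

Numerator: nΣxy − (Σx)(Σy) = 9·(-62) − (37)(16) = -1150
Denominator: √[(nΣx²−(Σx)²)(nΣy²−(Σy)²)]
  nΣx²−(Σx)² = 9·233 − 1369 = 728;  nΣy²−(Σy)² = 9·552 − 256 = 4712
  √(728·4712) = √3430336 = 1852.1166
r = -1150 / 1852.1166 = -0.6209
t = r·√(n−2)/√(1−r²) = -0.6209·√7 / √(1−0.385517) = -1.642747 / 0.783890 = -2.096

-2.096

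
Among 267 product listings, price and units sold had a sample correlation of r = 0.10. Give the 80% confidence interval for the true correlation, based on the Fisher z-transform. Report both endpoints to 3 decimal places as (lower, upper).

(0.021, 0.177)

z_r = atanh(0.10) = 0.100335;  SE = 1/√(n−3) = 1/√264 = 0.061546
z-limits: 0.100335 ± 1.282·0.061546 = 0.100335 ± 0.078902 = [0.021433, 0.179237]
ρ-limits: (tanh 0.021433, tanh 0.179237) = (0.021, 0.177)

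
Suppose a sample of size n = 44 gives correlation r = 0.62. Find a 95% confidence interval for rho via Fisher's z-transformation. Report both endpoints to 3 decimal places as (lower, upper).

(0.396, 0.774)

Fisher z: z_r = atanh(r) = ½·ln((1+0.62)/(1−0.62)) = 0.725005
SE(z) = 1/√(n−3) = 1/√41 = 0.156174
95% ⇒ z* = 1.960; margin = 1.960·0.156174 = 0.306101
CI on z-scale: (0.418904, 1.031106)
Back-transform: tanh(0.418904) = 0.396007, tanh(1.031106) = 0.774352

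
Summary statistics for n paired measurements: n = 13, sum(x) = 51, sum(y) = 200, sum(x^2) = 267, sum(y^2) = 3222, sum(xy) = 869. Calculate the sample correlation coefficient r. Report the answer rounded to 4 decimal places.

0.8564

Numerator: nΣxy − (Σx)(Σy) = 13·869 − (51)(200) = 1097
Denominator: √[(nΣx²−(Σx)²)(nΣy²−(Σy)²)]
  nΣx²−(Σx)² = 13·267 − 2601 = 870;  nΣy²−(Σy)² = 13·3222 − 40000 = 1886
  √(870·1886) = √1640820 = 1280.9450
r = 1097 / 1280.9450 = 0.8564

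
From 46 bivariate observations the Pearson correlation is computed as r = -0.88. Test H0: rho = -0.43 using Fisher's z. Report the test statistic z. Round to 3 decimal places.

Fisher z: atanh(-0.88) = -1.375768, atanh(-0.43) = -0.459897
z = (z_r − z_0)·√(n−3) = (-1.375768 − (-0.459897))·√43 = -0.915871 · 6.557439 = -6.006

-6.006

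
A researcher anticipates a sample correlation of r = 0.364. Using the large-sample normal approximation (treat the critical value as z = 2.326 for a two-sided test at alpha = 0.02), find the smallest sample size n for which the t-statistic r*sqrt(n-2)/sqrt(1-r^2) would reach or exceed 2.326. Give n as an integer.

r√(n−2)/√(1−r²) ≥ 2.326  ⇔  n−2 ≥ (2.326)²·(1−r²)/r²
(1−r²)/r² = (1−0.132496)/0.132496 = 6.5474
n ≥ 2 + 5.410276·6.5474 = 2 + 35.4232 = 37.4232
⌈37.4232⌉ = 38

38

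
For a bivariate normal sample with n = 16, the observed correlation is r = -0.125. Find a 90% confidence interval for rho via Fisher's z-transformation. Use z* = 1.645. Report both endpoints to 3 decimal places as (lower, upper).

(-0.524, 0.319)

z_r = atanh(-0.125) = -0.125657;  SE = 1/√(n−3) = 1/√13 = 0.277350
z-limits: -0.125657 ± 1.645·0.277350 = -0.125657 ± 0.456241 = [-0.581898, 0.330584]
ρ-limits: (tanh -0.581898, tanh 0.330584) = (-0.524, 0.319)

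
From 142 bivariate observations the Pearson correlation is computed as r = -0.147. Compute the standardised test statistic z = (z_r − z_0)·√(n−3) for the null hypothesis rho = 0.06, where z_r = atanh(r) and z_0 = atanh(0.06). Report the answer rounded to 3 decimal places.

Fisher z: atanh(-0.147) = -0.148073, atanh(0.06) = 0.060072
z = (z_r − z_0)·√(n−3) = (-0.148073 − 0.060072)·√139 = -0.208145 · 11.789826 = -2.454

-2.454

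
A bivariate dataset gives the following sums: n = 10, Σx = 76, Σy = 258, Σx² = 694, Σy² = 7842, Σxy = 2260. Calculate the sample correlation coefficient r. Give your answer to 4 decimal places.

0.8054

S_xy = nΣxy − ΣxΣy = 10·2260 − 76·258 = 22600 − 19608 = 2992
S_xx = nΣx² − (Σx)² = 10·694 − 76² = 6940 − 5776 = 1164
S_yy = nΣy² − (Σy)² = 10·7842 − 258² = 78420 − 66564 = 11856
r = S_xy / √(S_xx·S_yy) = 2992 / √(1164·11856) = 2992 / √13800384 = 2992 / 3714.8868 = 0.8054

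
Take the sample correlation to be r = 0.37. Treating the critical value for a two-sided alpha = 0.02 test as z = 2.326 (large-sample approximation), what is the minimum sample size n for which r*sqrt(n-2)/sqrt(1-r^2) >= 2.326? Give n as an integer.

37

Need r·√(n−2)/√(1−r²) ≥ 2.326
√(n−2) ≥ 2.326·√(1−0.1369) / 0.37 = 2.326·0.929032 / 0.37 = 5.8403
n−2 ≥ 34.1091  ⇒  n ≥ 36.1091
Smallest integer n = 37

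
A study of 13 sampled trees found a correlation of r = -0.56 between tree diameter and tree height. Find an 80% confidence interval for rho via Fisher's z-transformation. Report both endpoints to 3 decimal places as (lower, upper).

Fisher z: z_r = atanh(r) = ½·ln((1+(-0.56))/(1−(-0.56))) = -0.632833
SE(z) = 1/√(n−3) = 1/√10 = 0.316228
80% ⇒ z* = 1.282; margin = 1.282·0.316228 = 0.405404
CI on z-scale: (-1.038237, -0.227429)
Back-transform: tanh(-1.038237) = -0.777191, tanh(-0.227429) = -0.223587

(-0.777, -0.224)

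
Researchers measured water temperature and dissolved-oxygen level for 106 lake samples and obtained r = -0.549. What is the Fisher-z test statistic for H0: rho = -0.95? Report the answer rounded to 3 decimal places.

12.329

Fisher z: atanh(-0.549) = -0.616949, atanh(-0.95) = -1.831781
z = (z_r − z_0)·√(n−3) = (-0.616949 − (-1.831781))·√103 = 1.214832 · 10.148892 = 12.329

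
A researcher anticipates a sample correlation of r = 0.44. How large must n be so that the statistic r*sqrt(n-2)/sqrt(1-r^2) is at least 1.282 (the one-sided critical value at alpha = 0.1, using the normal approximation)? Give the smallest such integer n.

r√(n−2)/√(1−r²) ≥ 1.282  ⇔  n−2 ≥ (1.282)²·(1−r²)/r²
(1−r²)/r² = (1−0.1936)/0.1936 = 4.1653
n ≥ 2 + 1.643524·4.1653 = 2 + 6.8458 = 8.8458
⌈8.8458⌉ = 9

9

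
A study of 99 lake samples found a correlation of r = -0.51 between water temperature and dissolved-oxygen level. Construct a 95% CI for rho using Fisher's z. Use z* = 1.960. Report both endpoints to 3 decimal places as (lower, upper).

(-0.643, -0.348)

z_r = atanh(-0.51) = -0.562730;  SE = 1/√(n−3) = 1/√96 = 0.102062
z-limits: -0.562730 ± 1.960·0.102062 = -0.562730 ± 0.200042 = [-0.762772, -0.362688]
ρ-limits: (tanh -0.762772, tanh -0.362688) = (-0.643, -0.348)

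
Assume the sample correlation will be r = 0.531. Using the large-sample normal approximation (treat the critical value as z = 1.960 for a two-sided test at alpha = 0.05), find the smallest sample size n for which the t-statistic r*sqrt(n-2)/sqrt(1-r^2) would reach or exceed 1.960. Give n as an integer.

r√(n−2)/√(1−r²) ≥ 1.960  ⇔  n−2 ≥ (1.960)²·(1−r²)/r²
(1−r²)/r² = (1−0.281961)/0.281961 = 2.5466
n ≥ 2 + 3.8416·2.5466 = 2 + 9.7830 = 11.7830
⌈11.7830⌉ = 12

12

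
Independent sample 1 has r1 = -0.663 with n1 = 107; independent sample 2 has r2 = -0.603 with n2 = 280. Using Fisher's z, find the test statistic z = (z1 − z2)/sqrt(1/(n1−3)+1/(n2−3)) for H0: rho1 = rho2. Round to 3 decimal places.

Fisher z-transforms: z1 = atanh(-0.663) = -0.798148, z2 = atanh(-0.603) = -0.697848; difference d = -0.100300
Var(d) = 1/104 + 1/277 = 0.0096154 + 0.0036101 = 0.0132255
z = d/√Var(d) = -0.100300 / √0.0132255 = -0.100300 / 0.115002 = -0.872

-0.872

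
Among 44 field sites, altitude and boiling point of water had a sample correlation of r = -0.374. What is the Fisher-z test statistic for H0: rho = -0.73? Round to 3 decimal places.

z_r = atanh(-0.374) = -0.393066,  z_0 = atanh(-0.73) = -0.928727
SE = 1/√(n−3) = 1/√41 = 0.156174
z = (z_r − z_0)/SE = (-0.393066 − (-0.928727)) / 0.156174 = 0.535661 / 0.156174 = 3.430

3.430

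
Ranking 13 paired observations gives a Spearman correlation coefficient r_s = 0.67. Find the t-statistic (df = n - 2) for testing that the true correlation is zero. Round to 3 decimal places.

1 − r_s² = 1 − 0.4489 = 0.5511;  √(1−r_s²) = 0.742361
√(n−2) = √11 = 3.316625
t = r_s·√(n−2)/√(1−r_s²) = 0.67 · 3.316625 / 0.742361 = 2.993

2.993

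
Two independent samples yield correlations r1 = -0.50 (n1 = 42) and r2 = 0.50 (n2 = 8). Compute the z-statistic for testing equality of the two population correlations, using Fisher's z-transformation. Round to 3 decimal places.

Fisher z-transforms: z1 = atanh(-0.50) = -0.549306, z2 = atanh(0.50) = 0.549306; difference d = -1.098612
Var(d) = 1/39 + 1/5 = 0.0256410 + 0.2000000 = 0.2256410
z = d/√Var(d) = -1.098612 / √0.2256410 = -1.098612 / 0.475017 = -2.313

-2.313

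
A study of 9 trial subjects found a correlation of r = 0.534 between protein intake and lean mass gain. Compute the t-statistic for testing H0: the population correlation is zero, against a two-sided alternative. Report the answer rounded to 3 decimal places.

1 − r² = 1 − 0.285156 = 0.714844;  √(1−r²) = 0.845484
√(n−2) = √7 = 2.645751
t = r·√(n−2)/√(1−r²) = 0.534 · 2.645751 / 0.845484 = 1.671

1.671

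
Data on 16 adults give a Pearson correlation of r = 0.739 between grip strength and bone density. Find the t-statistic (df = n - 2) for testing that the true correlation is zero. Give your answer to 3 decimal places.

4.104

1 − r² = 1 − 0.546121 = 0.453879;  √(1−r²) = 0.673705
√(n−2) = √14 = 3.741657
t = r·√(n−2)/√(1−r²) = 0.739 · 3.741657 / 0.673705 = 4.104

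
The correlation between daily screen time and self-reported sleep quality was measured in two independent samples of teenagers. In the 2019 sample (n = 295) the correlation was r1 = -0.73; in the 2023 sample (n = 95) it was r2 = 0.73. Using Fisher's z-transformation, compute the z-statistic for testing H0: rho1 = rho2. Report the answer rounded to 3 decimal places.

-15.536

Fisher z-transforms: z1 = atanh(-0.73) = -0.928727, z2 = atanh(0.73) = 0.928727; difference d = -1.857454
Var(d) = 1/292 + 1/92 = 0.0034247 + 0.0108696 = 0.0142943
z = d/√Var(d) = -1.857454 / √0.0142943 = -1.857454 / 0.119559 = -15.536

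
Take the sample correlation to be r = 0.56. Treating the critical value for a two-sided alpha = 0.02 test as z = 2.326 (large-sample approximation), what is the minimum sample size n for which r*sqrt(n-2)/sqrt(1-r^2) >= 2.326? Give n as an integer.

14

r√(n−2)/√(1−r²) ≥ 2.326  ⇔  n−2 ≥ (2.326)²·(1−r²)/r²
(1−r²)/r² = (1−0.3136)/0.3136 = 2.1888
n ≥ 2 + 5.410276·2.1888 = 2 + 11.8420 = 13.8420
⌈13.8420⌉ = 14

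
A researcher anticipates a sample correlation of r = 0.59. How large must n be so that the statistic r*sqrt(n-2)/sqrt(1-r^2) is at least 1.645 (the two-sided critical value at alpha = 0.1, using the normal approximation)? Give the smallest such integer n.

8

Need r·√(n−2)/√(1−r²) ≥ 1.645
√(n−2) ≥ 1.645·√(1−0.3481) / 0.59 = 1.645·0.807403 / 0.59 = 2.2511
n−2 ≥ 5.0675  ⇒  n ≥ 7.0675
Smallest integer n = 8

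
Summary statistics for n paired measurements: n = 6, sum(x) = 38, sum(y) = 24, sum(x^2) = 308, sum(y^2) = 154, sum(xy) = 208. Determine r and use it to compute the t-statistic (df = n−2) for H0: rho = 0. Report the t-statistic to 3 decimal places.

S_xy = nΣxy − ΣxΣy = 6·208 − 38·24 = 1248 − 912 = 336
S_xx = nΣx² − (Σx)² = 6·308 − 38² = 1848 − 1444 = 404
S_yy = nΣy² − (Σy)² = 6·154 − 24² = 924 − 576 = 348
r = S_xy / √(S_xx·S_yy) = 336 / √(404·348) = 336 / √140592 = 336 / 374.9560 = 0.8961
t = r·√(n−2)/√(1−r²) = 0.8961·√4 / √(1−0.802995) = 1.792200 / 0.443852 = 4.038

4.038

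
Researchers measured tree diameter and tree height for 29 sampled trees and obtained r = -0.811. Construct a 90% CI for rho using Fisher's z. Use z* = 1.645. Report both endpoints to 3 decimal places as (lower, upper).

(-0.896, -0.668)

z_r = atanh(-0.811) = -1.129944;  SE = 1/√(n−3) = 1/√26 = 0.196116
z-limits: -1.129944 ± 1.645·0.196116 = -1.129944 ± 0.322611 = [-1.452555, -0.807333]
ρ-limits: (tanh -1.452555, tanh -0.807333) = (-0.896, -0.668)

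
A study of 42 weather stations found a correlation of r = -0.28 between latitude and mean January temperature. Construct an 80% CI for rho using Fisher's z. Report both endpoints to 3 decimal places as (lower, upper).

z_r = atanh(-0.28) = -0.287682;  SE = 1/√(n−3) = 1/√39 = 0.160128
z-limits: -0.287682 ± 1.282·0.160128 = -0.287682 ± 0.205284 = [-0.492966, -0.082398]
ρ-limits: (tanh -0.492966, tanh -0.082398) = (-0.457, -0.082)

(-0.457, -0.082)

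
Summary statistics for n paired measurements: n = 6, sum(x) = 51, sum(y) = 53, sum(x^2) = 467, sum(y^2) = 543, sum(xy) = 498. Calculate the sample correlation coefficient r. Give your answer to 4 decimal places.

S_xy = nΣxy − ΣxΣy = 6·498 − 51·53 = 2988 − 2703 = 285
S_xx = nΣx² − (Σx)² = 6·467 − 51² = 2802 − 2601 = 201
S_yy = nΣy² − (Σy)² = 6·543 − 53² = 3258 − 2809 = 449
r = S_xy / √(S_xx·S_yy) = 285 / √(201·449) = 285 / √90249 = 285 / 300.4147 = 0.9487

0.9487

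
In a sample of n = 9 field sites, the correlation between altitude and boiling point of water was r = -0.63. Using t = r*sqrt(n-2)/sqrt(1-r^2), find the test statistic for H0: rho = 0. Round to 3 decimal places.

t = r·√(n−2) / √(1−r²) with r = -0.63, n = 9
  = -0.63·√7 / √(1 − 0.3969)
  = -0.63·2.645751 / 0.776595
  = -1.666823 / 0.776595 = -2.146

-2.146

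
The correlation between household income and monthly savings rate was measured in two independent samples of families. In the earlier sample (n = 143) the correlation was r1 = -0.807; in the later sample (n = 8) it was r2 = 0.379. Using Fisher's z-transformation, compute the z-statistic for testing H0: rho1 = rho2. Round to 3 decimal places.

-3.334

Fisher z-transforms: z1 = atanh(-0.807) = -1.118367, z2 = atanh(0.379) = 0.398891; difference d = -1.517258
Var(d) = 1/140 + 1/5 = 0.0071429 + 0.2000000 = 0.2071429
z = d/√Var(d) = -1.517258 / √0.2071429 = -1.517258 / 0.455130 = -3.334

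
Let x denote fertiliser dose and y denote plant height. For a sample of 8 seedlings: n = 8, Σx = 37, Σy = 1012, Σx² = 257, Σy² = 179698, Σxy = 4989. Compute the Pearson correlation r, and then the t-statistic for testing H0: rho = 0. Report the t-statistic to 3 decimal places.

Numerator: nΣxy − (Σx)(Σy) = 8·4989 − (37)(1012) = 2468
Denominator: √[(nΣx²−(Σx)²)(nΣy²−(Σy)²)]
  nΣx²−(Σx)² = 8·257 − 1369 = 687;  nΣy²−(Σy)² = 8·179698 − 1024144 = 413440
  √(687·413440) = √284033280 = 16853.2869
r = 2468 / 16853.2869 = 0.1464
t = r·√(n−2)/√(1−r²) = 0.1464·√6 / √(1−0.021433) = 0.358605 / 0.989225 = 0.363

0.363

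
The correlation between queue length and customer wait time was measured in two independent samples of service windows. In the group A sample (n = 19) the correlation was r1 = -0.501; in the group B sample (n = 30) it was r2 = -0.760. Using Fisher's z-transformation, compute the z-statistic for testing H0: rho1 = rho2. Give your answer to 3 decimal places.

1.412

z1 = atanh(-0.501) = -0.550640,  z2 = atanh(-0.760) = -0.996215
SE = √(1/(n1−3) + 1/(n2−3)) = √(1/16 + 1/27) = √(0.0625000 + 0.0370370) = √0.0995370 = 0.315495
z = (z1 − z2)/SE = (-0.550640 − (-0.996215)) / 0.315495 = 0.445575 / 0.315495 = 1.412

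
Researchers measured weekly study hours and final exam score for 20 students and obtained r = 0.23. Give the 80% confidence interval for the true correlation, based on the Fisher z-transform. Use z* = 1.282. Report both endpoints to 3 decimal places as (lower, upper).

Fisher z: z_r = atanh(r) = ½·ln((1+0.23)/(1−0.23)) = 0.234189
SE(z) = 1/√(n−3) = 1/√17 = 0.242536
80% ⇒ z* = 1.282; margin = 1.282·0.242536 = 0.310931
CI on z-scale: (-0.076742, 0.545120)
Back-transform: tanh(-0.076742) = -0.076592, tanh(0.545120) = 0.496854

(-0.077, 0.497)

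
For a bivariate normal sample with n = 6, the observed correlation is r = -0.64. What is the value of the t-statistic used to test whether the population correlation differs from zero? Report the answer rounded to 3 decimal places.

-1.666

t = r·√(n−2) / √(1−r²) with r = -0.64, n = 6
  = -0.64·√4 / √(1 − 0.4096)
  = -0.64·2.000000 / 0.768375
  = -1.280000 / 0.768375 = -1.666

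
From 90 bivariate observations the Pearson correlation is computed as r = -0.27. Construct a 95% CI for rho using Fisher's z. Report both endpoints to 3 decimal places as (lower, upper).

Fisher z: z_r = atanh(r) = ½·ln((1+(-0.27))/(1−(-0.27))) = -0.276864
SE(z) = 1/√(n−3) = 1/√87 = 0.107211
95% ⇒ z* = 1.960; margin = 1.960·0.107211 = 0.210134
CI on z-scale: (-0.486998, -0.066730)
Back-transform: tanh(-0.486998) = -0.451831, tanh(-0.066730) = -0.066631

(-0.452, -0.067)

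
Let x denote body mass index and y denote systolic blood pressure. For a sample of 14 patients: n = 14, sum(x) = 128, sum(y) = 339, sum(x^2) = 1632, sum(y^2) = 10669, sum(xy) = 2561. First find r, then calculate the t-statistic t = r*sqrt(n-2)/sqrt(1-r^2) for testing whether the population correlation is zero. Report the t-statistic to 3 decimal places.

-2.028

S_xy = nΣxy − ΣxΣy = 14·2561 − 128·339 = 35854 − 43392 = -7538
S_xx = nΣx² − (Σx)² = 14·1632 − 128² = 22848 − 16384 = 6464
S_yy = nΣy² − (Σy)² = 14·10669 − 339² = 149366 − 114921 = 34445
r = S_xy / √(S_xx·S_yy) = -7538 / √(6464·34445) = -7538 / √222652480 = -7538 / 14921.5442 = -0.5052
t = r·√(n−2)/√(1−r²) = -0.5052·√12 / √(1−0.255227) = -1.750064 / 0.863002 = -2.028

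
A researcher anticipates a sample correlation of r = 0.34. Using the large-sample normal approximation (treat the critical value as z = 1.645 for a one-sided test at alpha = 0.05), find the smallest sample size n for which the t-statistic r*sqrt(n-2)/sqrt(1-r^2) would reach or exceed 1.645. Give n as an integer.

Need r·√(n−2)/√(1−r²) ≥ 1.645
√(n−2) ≥ 1.645·√(1−0.1156) / 0.34 = 1.645·0.940425 / 0.34 = 4.5500
n−2 ≥ 20.7025  ⇒  n ≥ 22.7025
Smallest integer n = 23

23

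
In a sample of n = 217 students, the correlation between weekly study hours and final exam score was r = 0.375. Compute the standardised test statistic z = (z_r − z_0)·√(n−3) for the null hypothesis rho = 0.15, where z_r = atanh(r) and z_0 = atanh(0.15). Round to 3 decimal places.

3.556

z_r = atanh(0.375) = 0.394229,  z_0 = atanh(0.15) = 0.151140
SE = 1/√(n−3) = 1/√214 = 0.068359
z = (z_r − z_0)/SE = (0.394229 − 0.151140) / 0.068359 = 0.243089 / 0.068359 = 3.556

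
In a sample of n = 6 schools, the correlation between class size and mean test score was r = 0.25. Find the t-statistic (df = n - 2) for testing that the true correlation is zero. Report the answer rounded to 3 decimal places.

0.516

1 − r² = 1 − 0.0625 = 0.9375;  √(1−r²) = 0.968246
√(n−2) = √4 = 2.000000
t = r·√(n−2)/√(1−r²) = 0.25 · 2.000000 / 0.968246 = 0.516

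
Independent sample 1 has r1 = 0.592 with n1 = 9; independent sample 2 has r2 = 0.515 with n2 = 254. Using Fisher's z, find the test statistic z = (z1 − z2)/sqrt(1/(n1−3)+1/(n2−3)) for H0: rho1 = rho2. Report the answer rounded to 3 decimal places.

z1 = atanh(0.592) = 0.680740,  z2 = atanh(0.515) = 0.569511
SE = √(1/(n1−3) + 1/(n2−3)) = √(1/6 + 1/251) = √(0.1666667 + 0.0039841) = √0.1706508 = 0.413099
z = (z1 − z2)/SE = (0.680740 − 0.569511) / 0.413099 = 0.111229 / 0.413099 = 0.269

0.269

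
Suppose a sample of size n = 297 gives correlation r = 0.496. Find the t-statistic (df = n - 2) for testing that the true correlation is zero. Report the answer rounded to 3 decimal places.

9.811

t = r·√(n−2) / √(1−r²) with r = 0.496, n = 297
  = 0.496·√295 / √(1 − 0.246016)
  = 0.496·17.175564 / 0.868323
  = 8.519080 / 0.868323 = 9.811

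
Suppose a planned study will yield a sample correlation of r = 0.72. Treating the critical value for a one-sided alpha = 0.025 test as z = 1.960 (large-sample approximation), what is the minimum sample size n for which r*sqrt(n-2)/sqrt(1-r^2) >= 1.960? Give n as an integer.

6

Need r·√(n−2)/√(1−r²) ≥ 1.960
√(n−2) ≥ 1.960·√(1−0.5184) / 0.72 = 1.960·0.693974 / 0.72 = 1.8892
n−2 ≥ 3.5691  ⇒  n ≥ 5.5691
Smallest integer n = 6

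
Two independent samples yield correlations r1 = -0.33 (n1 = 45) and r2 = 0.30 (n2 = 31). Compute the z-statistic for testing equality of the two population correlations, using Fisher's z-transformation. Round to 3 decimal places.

-2.674

Fisher z-transforms: z1 = atanh(-0.33) = -0.342828, z2 = atanh(0.30) = 0.309520; difference d = -0.652348
Var(d) = 1/42 + 1/28 = 0.0238095 + 0.0357143 = 0.0595238
z = d/√Var(d) = -0.652348 / √0.0595238 = -0.652348 / 0.243975 = -2.674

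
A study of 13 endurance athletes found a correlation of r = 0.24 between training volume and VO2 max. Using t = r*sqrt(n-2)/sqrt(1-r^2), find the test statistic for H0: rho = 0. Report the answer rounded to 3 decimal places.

0.820

1 − r² = 1 − 0.0576 = 0.9424;  √(1−r²) = 0.970773
√(n−2) = √11 = 3.316625
t = r·√(n−2)/√(1−r²) = 0.24 · 3.316625 / 0.970773 = 0.820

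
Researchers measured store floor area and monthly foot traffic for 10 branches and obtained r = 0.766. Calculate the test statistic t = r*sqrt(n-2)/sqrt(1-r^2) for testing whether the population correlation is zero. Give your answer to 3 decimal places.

1 − r² = 1 − 0.586756 = 0.413244;  √(1−r²) = 0.642841
√(n−2) = √8 = 2.828427
t = r·√(n−2)/√(1−r²) = 0.766 · 2.828427 / 0.642841 = 3.370

3.370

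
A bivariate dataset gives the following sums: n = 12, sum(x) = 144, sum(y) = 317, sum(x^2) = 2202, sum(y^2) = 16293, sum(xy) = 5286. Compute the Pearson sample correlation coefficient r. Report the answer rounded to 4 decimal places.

Numerator: nΣxy − (Σx)(Σy) = 12·5286 − (144)(317) = 17784
Denominator: √[(nΣx²−(Σx)²)(nΣy²−(Σy)²)]
  nΣx²−(Σx)² = 12·2202 − 20736 = 5688;  nΣy²−(Σy)² = 12·16293 − 100489 = 95027
  √(5688·95027) = √540513576 = 23248.9478
r = 17784 / 23248.9478 = 0.7649

0.7649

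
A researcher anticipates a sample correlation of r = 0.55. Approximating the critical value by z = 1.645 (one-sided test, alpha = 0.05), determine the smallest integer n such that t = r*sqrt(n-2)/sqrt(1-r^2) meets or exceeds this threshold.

9

Need r·√(n−2)/√(1−r²) ≥ 1.645
√(n−2) ≥ 1.645·√(1−0.3025) / 0.55 = 1.645·0.835165 / 0.55 = 2.4979
n−2 ≥ 6.2395  ⇒  n ≥ 8.2395
Smallest integer n = 9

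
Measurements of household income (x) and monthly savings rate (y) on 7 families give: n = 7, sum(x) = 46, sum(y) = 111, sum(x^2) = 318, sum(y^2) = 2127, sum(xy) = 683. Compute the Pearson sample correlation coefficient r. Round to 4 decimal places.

-0.6115

Numerator: nΣxy − (Σx)(Σy) = 7·683 − (46)(111) = -325
Denominator: √[(nΣx²−(Σx)²)(nΣy²−(Σy)²)]
  nΣx²−(Σx)² = 7·318 − 2116 = 110;  nΣy²−(Σy)² = 7·2127 − 12321 = 2568
  √(110·2568) = √282480 = 531.4885
r = -325 / 531.4885 = -0.6115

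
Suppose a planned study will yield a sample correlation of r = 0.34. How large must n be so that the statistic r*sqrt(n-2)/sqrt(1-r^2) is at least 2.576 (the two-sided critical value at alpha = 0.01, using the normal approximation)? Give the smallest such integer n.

53

r√(n−2)/√(1−r²) ≥ 2.576  ⇔  n−2 ≥ (2.576)²·(1−r²)/r²
(1−r²)/r² = (1−0.1156)/0.1156 = 7.6505
n ≥ 2 + 6.635776·7.6505 = 2 + 50.7670 = 52.7670
⌈52.7670⌉ = 53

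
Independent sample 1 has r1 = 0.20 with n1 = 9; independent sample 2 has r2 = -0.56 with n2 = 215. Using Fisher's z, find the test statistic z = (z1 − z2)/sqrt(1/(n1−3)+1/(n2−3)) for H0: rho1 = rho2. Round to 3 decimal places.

Fisher z-transforms: z1 = atanh(0.20) = 0.202733, z2 = atanh(-0.56) = -0.632833; difference d = 0.835566
Var(d) = 1/6 + 1/212 = 0.1666667 + 0.0047170 = 0.1713837
z = d/√Var(d) = 0.835566 / √0.1713837 = 0.835566 / 0.413985 = 2.018

2.018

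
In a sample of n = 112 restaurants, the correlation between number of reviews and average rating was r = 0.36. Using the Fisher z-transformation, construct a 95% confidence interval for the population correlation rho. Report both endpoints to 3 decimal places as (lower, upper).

(0.187, 0.511)

Fisher z: z_r = atanh(r) = ½·ln((1+0.36)/(1−0.36)) = 0.376886
SE(z) = 1/√(n−3) = 1/√109 = 0.095783
95% ⇒ z* = 1.960; margin = 1.960·0.095783 = 0.187735
CI on z-scale: (0.189151, 0.564621)
Back-transform: tanh(0.189151) = 0.186927, tanh(0.564621) = 0.511398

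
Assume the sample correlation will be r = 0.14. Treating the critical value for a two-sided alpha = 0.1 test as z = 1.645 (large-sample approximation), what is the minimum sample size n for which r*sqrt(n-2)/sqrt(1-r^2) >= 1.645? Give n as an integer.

Need r·√(n−2)/√(1−r²) ≥ 1.645
√(n−2) ≥ 1.645·√(1−0.0196) / 0.14 = 1.645·0.990152 / 0.14 = 11.6343
n−2 ≥ 135.3569  ⇒  n ≥ 137.3569
Smallest integer n = 138

138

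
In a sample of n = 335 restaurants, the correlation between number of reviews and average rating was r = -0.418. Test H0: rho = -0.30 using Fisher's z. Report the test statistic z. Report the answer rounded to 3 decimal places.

-2.473

Fisher z: atanh(-0.418) = -0.445266, atanh(-0.30) = -0.309520
z = (z_r − z_0)·√(n−3) = (-0.445266 − (-0.309520))·√332 = -0.135746 · 18.220867 = -2.473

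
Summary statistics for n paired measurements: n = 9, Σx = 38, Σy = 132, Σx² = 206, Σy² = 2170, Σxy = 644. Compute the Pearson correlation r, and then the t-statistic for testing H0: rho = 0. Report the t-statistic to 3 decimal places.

4.086

Numerator: nΣxy − (Σx)(Σy) = 9·644 − (38)(132) = 780
Denominator: √[(nΣx²−(Σx)²)(nΣy²−(Σy)²)]
  nΣx²−(Σx)² = 9·206 − 1444 = 410;  nΣy²−(Σy)² = 9·2170 − 17424 = 2106
  √(410·2106) = √863460 = 929.2255
r = 780 / 929.2255 = 0.8394
t = r·√(n−2)/√(1−r²) = 0.8394·√7 / √(1−0.704592) = 2.220844 / 0.543514 = 4.086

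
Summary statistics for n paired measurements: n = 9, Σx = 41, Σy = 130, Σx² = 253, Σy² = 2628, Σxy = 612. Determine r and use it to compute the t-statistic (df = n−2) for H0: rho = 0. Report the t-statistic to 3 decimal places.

Numerator: nΣxy − (Σx)(Σy) = 9·612 − (41)(130) = 178
Denominator: √[(nΣx²−(Σx)²)(nΣy²−(Σy)²)]
  nΣx²−(Σx)² = 9·253 − 1681 = 596;  nΣy²−(Σy)² = 9·2628 − 16900 = 6752
  √(596·6752) = √4024192 = 2006.0389
r = 178 / 2006.0389 = 0.0887
t = r·√(n−2)/√(1−r²) = 0.0887·√7 / √(1−0.007868) = 0.234678 / 0.996058 = 0.236

0.236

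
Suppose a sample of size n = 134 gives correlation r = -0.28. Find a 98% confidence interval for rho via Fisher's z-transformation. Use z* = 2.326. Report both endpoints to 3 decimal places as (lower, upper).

Fisher z: z_r = atanh(r) = ½·ln((1+(-0.28))/(1−(-0.28))) = -0.287682
SE(z) = 1/√(n−3) = 1/√131 = 0.087370
98% ⇒ z* = 2.326; margin = 2.326·0.087370 = 0.203223
CI on z-scale: (-0.490905, -0.084459)
Back-transform: tanh(-0.490905) = -0.454934, tanh(-0.084459) = -0.084259

(-0.455, -0.084)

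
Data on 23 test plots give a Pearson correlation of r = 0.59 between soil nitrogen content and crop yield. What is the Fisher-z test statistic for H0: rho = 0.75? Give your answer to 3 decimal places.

-1.321

z_r = atanh(0.59) = 0.677666,  z_0 = atanh(0.75) = 0.972955
SE = 1/√(n−3) = 1/√20 = 0.223607
z = (z_r − z_0)/SE = (0.677666 − 0.972955) / 0.223607 = -0.295289 / 0.223607 = -1.321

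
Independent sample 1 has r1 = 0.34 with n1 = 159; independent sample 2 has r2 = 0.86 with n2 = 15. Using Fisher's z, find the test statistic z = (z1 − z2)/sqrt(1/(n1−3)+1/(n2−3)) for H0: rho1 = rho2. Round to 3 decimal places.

Fisher z-transforms: z1 = atanh(0.34) = 0.354093, z2 = atanh(0.86) = 1.293345; difference d = -0.939252
Var(d) = 1/156 + 1/12 = 0.0064103 + 0.0833333 = 0.0897436
z = d/√Var(d) = -0.939252 / √0.0897436 = -0.939252 / 0.299572 = -3.135

-3.135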